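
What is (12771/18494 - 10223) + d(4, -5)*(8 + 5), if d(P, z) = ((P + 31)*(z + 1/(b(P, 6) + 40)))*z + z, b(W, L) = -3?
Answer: 702208863/684278 ≈ 1026.2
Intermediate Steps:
d(P, z) = z + z*(31 + P)*(1/37 + z) (d(P, z) = ((P + 31)*(z + 1/(-3 + 40)))*z + z = ((31 + P)*(z + 1/37))*z + z = ((31 + P)*(1/37 + z))*z + z = z*(31 + P)*(1/37 + z) + z = z + z*(31 + P)*(1/37 + z))
(12771/18494 - 10223) + d(4, -5)*(8 + 5) = (12771/18494 - 10223) + ((1/37)*(-5)*(68 + 4 + 1147*(-5) + 37*4*(-5)))*(8 + 5) = (12771*(1/18494) - 10223) + ((1/37)*(-5)*(68 + 4 - 5735 - 740))*13 = (12771/18494 - 10223) + ((1/37)*(-5)*(-6403))*13 = -189051391/18494 + (32015/37)*13 = -189051391/18494 + 416195/37 = 702208863/684278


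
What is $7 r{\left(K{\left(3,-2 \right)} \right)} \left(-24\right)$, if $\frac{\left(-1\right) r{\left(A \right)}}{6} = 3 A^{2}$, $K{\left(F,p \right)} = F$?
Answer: $27216$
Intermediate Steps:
$r{\left(A \right)} = - 18 A^{2}$ ($r{\left(A \right)} = - 6 \cdot 3 A^{2} = - 18 A^{2}$)
$7 r{\left(K{\left(3,-2 \right)} \right)} \left(-24\right) = 7 \left(- 18 \cdot 3^{2}\right) \left(-24\right) = 7 \left(\left(-18\right) 9\right) \left(-24\right) = 7 \left(-162\right) \left(-24\right) = \left(-1134\right) \left(-24\right) = 27216$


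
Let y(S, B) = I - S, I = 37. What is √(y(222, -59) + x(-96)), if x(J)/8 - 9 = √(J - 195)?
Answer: √(-113 + 8*I*√291) ≈ 5.6648 + 12.045*I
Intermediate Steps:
x(J) = 72 + 8*√(-195 + J) (x(J) = 72 + 8*√(J - 195) = 72 + 8*√(-195 + J))
y(S, B) = 37 - S
√(y(222, -59) + x(-96)) = √((37 - 1*222) + (72 + 8*√(-195 - 96))) = √((37 - 222) + (72 + 8*√(-291))) = √(-185 + (72 + 8*(I*√291))) = √(-185 + (72 + 8*I*√291)) = √(-113 + 8*I*√291)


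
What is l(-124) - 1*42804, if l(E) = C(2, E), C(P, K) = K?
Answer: -42928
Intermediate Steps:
l(E) = E
l(-124) - 1*42804 = -124 - 1*42804 = -124 - 42804 = -42928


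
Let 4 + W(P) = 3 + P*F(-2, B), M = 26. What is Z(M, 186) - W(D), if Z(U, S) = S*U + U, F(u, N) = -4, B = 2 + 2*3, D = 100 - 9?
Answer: 5227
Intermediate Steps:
D = 91
B = 8 (B = 2 + 6 = 8)
W(P) = -1 - 4*P (W(P) = -4 + (3 + P*(-4)) = -4 + (3 - 4*P) = -1 - 4*P)
Z(U, S) = U + S*U
Z(M, 186) - W(D) = 26*(1 + 186) - (-1 - 4*91) = 26*187 - (-1 - 364) = 4862 - 1*(-365) = 4862 + 365 = 5227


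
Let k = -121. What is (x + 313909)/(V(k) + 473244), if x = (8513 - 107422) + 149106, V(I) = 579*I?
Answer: 364106/403185 ≈ 0.90307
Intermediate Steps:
x = 50197 (x = -98909 + 149106 = 50197)
(x + 313909)/(V(k) + 473244) = (50197 + 313909)/(579*(-121) + 473244) = 364106/(-70059 + 473244) = 364106/403185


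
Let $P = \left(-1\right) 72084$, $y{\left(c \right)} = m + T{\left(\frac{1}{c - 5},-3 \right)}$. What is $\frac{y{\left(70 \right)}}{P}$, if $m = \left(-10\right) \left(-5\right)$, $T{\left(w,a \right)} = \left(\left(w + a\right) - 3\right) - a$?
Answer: $- \frac{764}{1171365} \approx -0.00065223$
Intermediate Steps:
$T{\left(w,a \right)} = -3 + w$ ($T{\left(w,a \right)} = \left(\left(a + w\right) - 3\right) - a = \left(-3 + a + w\right) - a = -3 + w$)
$m = 50$
$y{\left(c \right)} = 47 + \frac{1}{-5 + c}$ ($y{\left(c \right)} = 50 - \left(3 - \frac{1}{c - 5}\right) = 50 - \left(3 - \frac{1}{-5 + c}\right) = 47 + \frac{1}{-5 + c}$)
$P = -72084$
$\frac{y{\left(70 \right)}}{P} = \frac{\frac{1}{-5 + 70} \left(-234 + 47 \cdot 70\right)}{-72084} = \frac{-234 + 3290}{65} \left(- \frac{1}{72084}\right) = \frac{1}{65} \cdot 3056 \left(- \frac{1}{72084}\right) = \frac{3056}{65} \left(- \frac{1}{72084}\right) = - \frac{764}{1171365}$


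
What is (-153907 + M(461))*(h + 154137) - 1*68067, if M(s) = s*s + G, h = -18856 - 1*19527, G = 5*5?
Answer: 6787630739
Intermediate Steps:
G = 25
h = -38383 (h = -18856 - 19527 = -38383)
M(s) = 25 + s² (M(s) = s*s + 25 = s² + 25 = 25 + s²)
(-153907 + M(461))*(h + 154137) - 1*68067 = (-153907 + (25 + 461²))*(-38383 + 154137) - 1*68067 = (-153907 + (25 + 212521))*115754 - 68067 = (-153907 + 212546)*115754 - 68067 = 58639*115754 - 68067 = 6787698806 - 68067 = 6787630739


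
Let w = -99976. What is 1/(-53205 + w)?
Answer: -1/153181 ≈ -6.5282e-6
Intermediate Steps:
1/(-53205 + w) = 1/(-53205 - 99976) = 1/(-153181) = -1/153181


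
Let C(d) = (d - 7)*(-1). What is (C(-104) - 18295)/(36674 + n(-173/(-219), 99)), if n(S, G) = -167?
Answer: -18184/36507 ≈ -0.49810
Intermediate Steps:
C(d) = 7 - d (C(d) = (-7 + d)*(-1) = 7 - d)
(C(-104) - 18295)/(36674 + n(-173/(-219), 99)) = ((7 - 1*(-104)) - 18295)/(36674 - 167) = ((7 + 104) - 18295)/36507 = (111 - 18295)*(1/36507) = -18184*1/36507 = -18184/36507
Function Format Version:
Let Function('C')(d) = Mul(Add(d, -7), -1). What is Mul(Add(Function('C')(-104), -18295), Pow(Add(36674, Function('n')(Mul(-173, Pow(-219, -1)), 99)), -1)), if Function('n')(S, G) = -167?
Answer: Rational(-18184, 36507) ≈ -0.49810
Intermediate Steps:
Function('C')(d) = Add(7, Mul(-1, d)) (Function('C')(d) = Mul(Add(-7, d), -1) = Add(7, Mul(-1, d)))
Mul(Add(Function('C')(-104), -18295), Pow(Add(36674, Function('n')(Mul(-173, Pow(-219, -1)), 99)), -1)) = Mul(Add(Add(7, Mul(-1, -104)), -18295), Pow(Add(36674, -167), -1)) = Mul(Add(Add(7, 104), -18295), Pow(36507, -1)) = Mul(Add(111, -18295), Rational(1, 36507)) = Mul(-18184, Rational(1, 36507)) = Rational(-18184, 36507)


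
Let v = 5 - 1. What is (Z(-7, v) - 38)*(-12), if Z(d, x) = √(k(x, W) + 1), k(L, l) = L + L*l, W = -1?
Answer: 444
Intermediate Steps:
v = 4
Z(d, x) = 1 (Z(d, x) = √(x*(1 - 1) + 1) = √(x*0 + 1) = √(0 + 1) = √1 = 1)
(Z(-7, v) - 38)*(-12) = (1 - 38)*(-12) = -37*(-12) = 444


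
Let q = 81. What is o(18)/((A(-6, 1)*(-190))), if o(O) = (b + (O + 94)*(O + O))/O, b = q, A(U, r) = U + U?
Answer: 457/4560 ≈ 0.10022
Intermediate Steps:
A(U, r) = 2*U
b = 81
o(O) = (81 + 2*O*(94 + O))/O (o(O) = (81 + (O + 94)*(O + O))/O = (81 + (94 + O)*(2*O))/O = (81 + 2*O*(94 + O))/O)
o(18)/((A(-6, 1)*(-190))) = (188 + 2*18 + 81/18)/(((2*(-6))*(-190))) = (188 + 36 + 81*(1/18))/((-12*(-190))) = (188 + 36 + 9/2)/2280 = (457/2)*(1/2280) = 457/4560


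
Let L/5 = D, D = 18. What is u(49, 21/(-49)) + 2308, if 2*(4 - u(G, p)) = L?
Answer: 2267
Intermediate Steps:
L = 90 (L = 5*18 = 90)
u(G, p) = -41 (u(G, p) = 4 - ½*90 = 4 - 45 = -41)
u(49, 21/(-49)) + 2308 = -41 + 2308 = 2267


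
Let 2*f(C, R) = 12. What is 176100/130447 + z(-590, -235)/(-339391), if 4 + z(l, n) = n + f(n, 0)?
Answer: 59797149251/44272537777 ≈ 1.3507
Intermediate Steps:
f(C, R) = 6 (f(C, R) = (½)*12 = 6)
z(l, n) = 2 + n (z(l, n) = -4 + (n + 6) = -4 + (6 + n) = 2 + n)
176100/130447 + z(-590, -235)/(-339391) = 176100/130447 + (2 - 235)/(-339391) = 176100*(1/130447) - 233*(-1/339391) = 176100/130447 + 233/339391 = 59797149251/44272537777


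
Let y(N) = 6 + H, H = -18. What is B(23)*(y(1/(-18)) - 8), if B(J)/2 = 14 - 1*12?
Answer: -80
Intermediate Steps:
B(J) = 4 (B(J) = 2*(14 - 1*12) = 2*(14 - 12) = 2*2 = 4)
y(N) = -12 (y(N) = 6 - 18 = -12)
B(23)*(y(1/(-18)) - 8) = 4*(-12 - 8) = 4*(-20) = -80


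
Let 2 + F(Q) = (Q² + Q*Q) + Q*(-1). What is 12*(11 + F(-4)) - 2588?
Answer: -2048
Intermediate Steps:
F(Q) = -2 - Q + 2*Q² (F(Q) = -2 + ((Q² + Q*Q) + Q*(-1)) = -2 + ((Q² + Q²) - Q) = -2 + (2*Q² - Q) = -2 + (-Q + 2*Q²) = -2 - Q + 2*Q²)
12*(11 + F(-4)) - 2588 = 12*(11 + (-2 - 1*(-4) + 2*(-4)²)) - 2588 = 12*(11 + (-2 + 4 + 2*16)) - 2588 = 12*(11 + (-2 + 4 + 32)) - 2588 = 12*(11 + 34) - 2588 = 12*45 - 2588 = 540 - 2588 = -2048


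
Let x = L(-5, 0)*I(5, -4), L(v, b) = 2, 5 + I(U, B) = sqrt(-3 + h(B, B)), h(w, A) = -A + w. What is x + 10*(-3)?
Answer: -40 + 2*I*sqrt(3) ≈ -40.0 + 3.4641*I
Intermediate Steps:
h(w, A) = w - A
I(U, B) = -5 + I*sqrt(3) (I(U, B) = -5 + sqrt(-3 + (B - B)) = -5 + sqrt(-3 + 0) = -5 + sqrt(-3) = -5 + I*sqrt(3))
x = -10 + 2*I*sqrt(3) (x = 2*(-5 + I*sqrt(3)) = -10 + 2*I*sqrt(3) ≈ -10.0 + 3.4641*I)
x + 10*(-3) = (-10 + 2*I*sqrt(3)) + 10*(-3) = (-10 + 2*I*sqrt(3)) - 30 = -40 + 2*I*sqrt(3)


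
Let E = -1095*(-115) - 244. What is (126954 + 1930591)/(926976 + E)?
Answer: 2057545/1052657 ≈ 1.9546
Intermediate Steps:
E = 125681 (E = 125925 - 244 = 125681)
(126954 + 1930591)/(926976 + E) = (126954 + 1930591)/(926976 + 125681) = 2057545/1052657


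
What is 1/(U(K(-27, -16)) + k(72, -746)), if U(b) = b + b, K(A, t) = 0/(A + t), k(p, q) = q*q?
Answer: 1/556516 ≈ 1.7969e-6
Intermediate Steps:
k(p, q) = q**2
K(A, t) = 0
U(b) = 2*b
1/(U(K(-27, -16)) + k(72, -746)) = 1/(2*0 + (-746)**2) = 1/(0 + 556516) = 1/556516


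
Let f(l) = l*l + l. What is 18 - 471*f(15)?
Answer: -113022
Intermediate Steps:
f(l) = l + l² (f(l) = l² + l = l + l²)
18 - 471*f(15) = 18 - 7065*(1 + 15) = 18 - 7065*16 = 18 - 471*240 = 18 - 113040 = -113022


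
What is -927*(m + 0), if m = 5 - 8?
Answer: 2781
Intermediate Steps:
m = -3
-927*(m + 0) = -927*(-3 + 0) = -927*(-3) = 2781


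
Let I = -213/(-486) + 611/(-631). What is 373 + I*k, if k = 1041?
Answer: -6091205/34074 ≈ -178.76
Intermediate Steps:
I = -54181/102222 (I = -213*(-1/486) + 611*(-1/631) = 71/162 - 611/631 = -54181/102222 ≈ -0.53003)
373 + I*k = 373 - 54181/102222*1041 = 373 - 18800807/34074 = -6091205/34074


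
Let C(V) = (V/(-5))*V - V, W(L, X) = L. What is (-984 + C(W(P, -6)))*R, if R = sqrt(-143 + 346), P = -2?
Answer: -4914*sqrt(203)/5 ≈ -14003.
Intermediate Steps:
R = sqrt(203) ≈ 14.248
C(V) = -V - V**2/5 (C(V) = (V*(-1/5))*V - V = (-V/5)*V - V = -V**2/5 - V = -V - V**2/5)
(-984 + C(W(P, -6)))*R = (-984 - 1/5*(-2)*(5 - 2))*sqrt(203) = (-984 - 1/5*(-2)*3)*sqrt(203) = (-984 + 6/5)*sqrt(203) = -4914*sqrt(203)/5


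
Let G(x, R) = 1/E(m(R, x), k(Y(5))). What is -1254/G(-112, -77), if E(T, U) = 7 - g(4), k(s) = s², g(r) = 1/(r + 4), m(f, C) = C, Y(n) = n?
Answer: -34485/4 ≈ -8621.3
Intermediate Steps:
g(r) = 1/(4 + r)
E(T, U) = 55/8 (E(T, U) = 7 - 1/(4 + 4) = 7 - 1/8 = 7 - 1*⅛ = 7 - ⅛ = 55/8)
G(x, R) = 8/55 (G(x, R) = 1/(55/8) = 8/55)
-1254/G(-112, -77) = -1254/8/55 = -1254*55/8 = -34485/4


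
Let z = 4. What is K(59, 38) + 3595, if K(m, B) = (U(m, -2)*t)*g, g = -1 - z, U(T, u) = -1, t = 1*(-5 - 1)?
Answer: 3565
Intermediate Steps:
t = -6 (t = 1*(-6) = -6)
g = -5 (g = -1 - 1*4 = -1 - 4 = -5)
K(m, B) = -30 (K(m, B) = -1*(-6)*(-5) = 6*(-5) = -30)
K(59, 38) + 3595 = -30 + 3595 = 3565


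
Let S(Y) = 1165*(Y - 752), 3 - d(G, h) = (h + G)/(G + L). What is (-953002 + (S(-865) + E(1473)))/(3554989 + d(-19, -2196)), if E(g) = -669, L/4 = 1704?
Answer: -19286324372/24163282839 ≈ -0.79817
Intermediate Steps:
L = 6816 (L = 4*1704 = 6816)
d(G, h) = 3 - (G + h)/(6816 + G) (d(G, h) = 3 - (h + G)/(G + 6816) = 3 - (G + h)/(6816 + G))
S(Y) = -876080 + 1165*Y (S(Y) = 1165*(-752 + Y) = -876080 + 1165*Y)
(-953002 + (S(-865) + E(1473)))/(3554989 + d(-19, -2196)) = (-953002 + ((-876080 + 1165*(-865)) - 669))/(3554989 + (20448 - 1*(-2196) + 2*(-19))/(6816 - 19)) = (-953002 + ((-876080 - 1007725) - 669))/(3554989 + (20448 + 2196 - 38)/6797) = (-953002 + (-1883805 - 669))/(3554989 + (1/6797)*22606) = (-953002 - 1884474)/(3554989 + 22606/6797) = -2837476/24163282839/6797 = -2837476*6797/24163282839 = -19286324372/24163282839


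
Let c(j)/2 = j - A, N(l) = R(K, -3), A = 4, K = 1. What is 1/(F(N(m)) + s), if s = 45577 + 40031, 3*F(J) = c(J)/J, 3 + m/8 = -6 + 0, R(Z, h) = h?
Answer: 9/770486 ≈ 1.1681e-5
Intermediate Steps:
m = -72 (m = -24 + 8*(-6 + 0) = -24 + 8*(-6) = -24 - 48 = -72)
N(l) = -3
c(j) = -8 + 2*j (c(j) = 2*(j - 1*4) = 2*(j - 4) = 2*(-4 + j) = -8 + 2*j)
F(J) = (-8 + 2*J)/(3*J) (F(J) = ((-8 + 2*J)/J)/3 = (-8 + 2*J)/(3*J))
s = 85608
1/(F(N(m)) + s) = 1/((⅔)*(-4 - 3)/(-3) + 85608) = 1/((⅔)*(-⅓)*(-7) + 85608) = 1/(14/9 + 85608) = 1/(770486/9) = 9/770486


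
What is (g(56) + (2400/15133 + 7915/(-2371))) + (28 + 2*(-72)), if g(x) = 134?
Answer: 531758879/35880343 ≈ 14.820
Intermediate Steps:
(g(56) + (2400/15133 + 7915/(-2371))) + (28 + 2*(-72)) = (134 + (2400/15133 + 7915/(-2371))) + (28 + 2*(-72)) = (134 + (2400*(1/15133) + 7915*(-1/2371))) + (28 - 144) = (134 + (2400/15133 - 7915/2371)) - 116 = (134 - 114087295/35880343) - 116 = 4693878667/35880343 - 116 = 531758879/35880343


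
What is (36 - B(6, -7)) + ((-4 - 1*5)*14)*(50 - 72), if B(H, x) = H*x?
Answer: 2850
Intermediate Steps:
(36 - B(6, -7)) + ((-4 - 1*5)*14)*(50 - 72) = (36 - 6*(-7)) + ((-4 - 1*5)*14)*(50 - 72) = (36 - 1*(-42)) + ((-4 - 5)*14)*(-22) = (36 + 42) - 9*14*(-22) = 78 - 126*(-22) = 78 + 2772 = 2850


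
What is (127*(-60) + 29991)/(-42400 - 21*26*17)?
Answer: -22371/51682 ≈ -0.43286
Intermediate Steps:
(127*(-60) + 29991)/(-42400 - 21*26*17) = (-7620 + 29991)/(-42400 - 546*17) = 22371/(-42400 - 9282) = 22371/(-51682) = 22371*(-1/51682) = -22371/51682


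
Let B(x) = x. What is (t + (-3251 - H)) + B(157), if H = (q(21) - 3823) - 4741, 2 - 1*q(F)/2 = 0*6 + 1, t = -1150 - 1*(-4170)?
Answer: 8488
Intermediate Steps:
t = 3020 (t = -1150 + 4170 = 3020)
q(F) = 2 (q(F) = 4 - 2*(0*6 + 1) = 4 - 2*(0 + 1) = 4 - 2*1 = 4 - 2 = 2)
H = -8562 (H = (2 - 3823) - 4741 = -3821 - 4741 = -8562)
(t + (-3251 - H)) + B(157) = (3020 + (-3251 - 1*(-8562))) + 157 = (3020 + (-3251 + 8562)) + 157 = (3020 + 5311) + 157 = 8331 + 157 = 8488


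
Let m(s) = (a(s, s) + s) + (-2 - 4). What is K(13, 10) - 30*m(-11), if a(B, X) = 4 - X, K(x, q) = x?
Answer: 73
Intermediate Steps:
m(s) = -2 (m(s) = ((4 - s) + s) + (-2 - 4) = 4 - 6 = -2)
K(13, 10) - 30*m(-11) = 13 - 30*(-2) = 13 + 60 = 73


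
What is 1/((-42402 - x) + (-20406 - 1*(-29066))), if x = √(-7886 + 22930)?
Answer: -16871/569253760 + √3761/569253760 ≈ -2.9529e-5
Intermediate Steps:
x = 2*√3761 (x = √15044 = 2*√3761 ≈ 122.65)
1/((-42402 - x) + (-20406 - 1*(-29066))) = 1/((-42402 - 2*√3761) + (-20406 - 1*(-29066))) = 1/((-42402 - 2*√3761) + (-20406 + 29066)) = 1/((-42402 - 2*√3761) + 8660) = 1/(-33742 - 2*√3761)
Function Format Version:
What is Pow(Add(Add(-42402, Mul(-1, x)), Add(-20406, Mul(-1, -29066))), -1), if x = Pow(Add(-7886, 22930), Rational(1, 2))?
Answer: Add(Rational(-16871, 569253760), Mul(Rational(1, 569253760), Pow(3761, Rational(1, 2)))) ≈ -2.9529e-5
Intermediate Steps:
x = Mul(2, Pow(3761, Rational(1, 2))) (x = Pow(15044, Rational(1, 2)) = Mul(2, Pow(3761, Rational(1, 2))) ≈ 122.65)
Pow(Add(Add(-42402, Mul(-1, x)), Add(-20406, Mul(-1, -29066))), -1) = Pow(Add(Add(-42402, Mul(-1, Mul(2, Pow(3761, Rational(1, 2))))), Add(-20406, Mul(-1, -29066))), -1) = Pow(Add(Add(-42402, Mul(-2, Pow(3761, Rational(1, 2)))), Add(-20406, 29066)), -1) = Pow(Add(Add(-42402, Mul(-2, Pow(3761, Rational(1, 2)))), 8660), -1) = Pow(Add(-33742, Mul(-2, Pow(3761, Rational(1, 2)))), -1)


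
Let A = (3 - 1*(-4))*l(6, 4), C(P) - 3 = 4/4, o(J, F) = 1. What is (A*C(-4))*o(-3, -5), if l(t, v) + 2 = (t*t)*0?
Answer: -56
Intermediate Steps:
l(t, v) = -2 (l(t, v) = -2 + (t*t)*0 = -2 + t**2*0 = -2 + 0 = -2)
C(P) = 4 (C(P) = 3 + 4/4 = 3 + 4*(1/4) = 3 + 1 = 4)
A = -14 (A = (3 - 1*(-4))*(-2) = (3 + 4)*(-2) = 7*(-2) = -14)
(A*C(-4))*o(-3, -5) = -14*4*1 = -56*1 = -56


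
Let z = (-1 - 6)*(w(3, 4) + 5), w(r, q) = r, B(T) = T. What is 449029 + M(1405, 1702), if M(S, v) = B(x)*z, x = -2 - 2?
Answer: 449253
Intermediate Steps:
x = -4
z = -56 (z = (-1 - 6)*(3 + 5) = -7*8 = -56)
M(S, v) = 224 (M(S, v) = -4*(-56) = 224)
449029 + M(1405, 1702) = 449029 + 224 = 449253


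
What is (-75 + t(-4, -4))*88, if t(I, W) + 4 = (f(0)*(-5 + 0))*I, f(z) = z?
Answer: -6952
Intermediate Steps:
t(I, W) = -4 (t(I, W) = -4 + (0*(-5 + 0))*I = -4 + (0*(-5))*I = -4 + 0*I = -4 + 0 = -4)
(-75 + t(-4, -4))*88 = (-75 - 4)*88 = -79*88 = -6952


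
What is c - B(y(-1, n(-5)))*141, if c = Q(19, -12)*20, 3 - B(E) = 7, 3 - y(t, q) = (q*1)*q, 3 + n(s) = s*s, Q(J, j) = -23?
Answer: 104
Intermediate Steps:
n(s) = -3 + s² (n(s) = -3 + s*s = -3 + s²)
y(t, q) = 3 - q² (y(t, q) = 3 - q*1*q = 3 - q*q = 3 - q²)
B(E) = -4 (B(E) = 3 - 1*7 = 3 - 7 = -4)
c = -460 (c = -23*20 = -460)
c - B(y(-1, n(-5)))*141 = -460 - (-4)*141 = -460 - 1*(-564) = -460 + 564 = 104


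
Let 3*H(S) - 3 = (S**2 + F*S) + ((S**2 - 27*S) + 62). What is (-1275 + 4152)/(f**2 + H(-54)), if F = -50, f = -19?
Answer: 8631/11138 ≈ 0.77491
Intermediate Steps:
H(S) = 65/3 - 77*S/3 + 2*S**2/3 (H(S) = 1 + ((S**2 - 50*S) + ((S**2 - 27*S) + 62))/3 = 1 + ((S**2 - 50*S) + (62 + S**2 - 27*S))/3 = 1 + (62 - 77*S + 2*S**2)/3 = 1 + (62/3 - 77*S/3 + 2*S**2/3) = 65/3 - 77*S/3 + 2*S**2/3)
(-1275 + 4152)/(f**2 + H(-54)) = (-1275 + 4152)/((-19)**2 + (65/3 - 77/3*(-54) + (2/3)*(-54)**2)) = 2877/(361 + (65/3 + 1386 + (2/3)*2916)) = 2877/(361 + (65/3 + 1386 + 1944)) = 2877/(361 + 10055/3) = 2877/(11138/3) = 2877*(3/11138) = 8631/11138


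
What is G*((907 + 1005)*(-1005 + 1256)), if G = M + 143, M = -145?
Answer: -959824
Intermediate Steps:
G = -2 (G = -145 + 143 = -2)
G*((907 + 1005)*(-1005 + 1256)) = -2*(907 + 1005)*(-1005 + 1256) = -3824*251 = -2*479912 = -959824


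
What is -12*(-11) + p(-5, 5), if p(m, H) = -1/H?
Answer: 659/5 ≈ 131.80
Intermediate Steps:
-12*(-11) + p(-5, 5) = -12*(-11) - 1/5 = 132 - 1*⅕ = 132 - ⅕ = 659/5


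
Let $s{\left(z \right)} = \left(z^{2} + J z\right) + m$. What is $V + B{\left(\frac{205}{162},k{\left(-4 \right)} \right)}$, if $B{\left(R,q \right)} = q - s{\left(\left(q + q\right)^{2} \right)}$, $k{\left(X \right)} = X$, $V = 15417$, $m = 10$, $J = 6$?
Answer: $10923$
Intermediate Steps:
$s{\left(z \right)} = 10 + z^{2} + 6 z$ ($s{\left(z \right)} = \left(z^{2} + 6 z\right) + 10 = 10 + z^{2} + 6 z$)
$B{\left(R,q \right)} = -10 + q - 24 q^{2} - 16 q^{4}$ ($B{\left(R,q \right)} = q - \left(10 + \left(\left(q + q\right)^{2}\right)^{2} + 6 \left(q + q\right)^{2}\right) = q - \left(10 + \left(\left(2 q\right)^{2}\right)^{2} + 6 \left(2 q\right)^{2}\right) = q - \left(10 + \left(4 q^{2}\right)^{2} + 6 \cdot 4 q^{2}\right) = q - \left(10 + 16 q^{4} + 24 q^{2}\right) = -10 + q - 24 q^{2} - 16 q^{4}$)
$V + B{\left(\frac{205}{162},k{\left(-4 \right)} \right)} = 15417 - \left(14 + 384 + 4096\right) = 15417 - 4494 = 10923$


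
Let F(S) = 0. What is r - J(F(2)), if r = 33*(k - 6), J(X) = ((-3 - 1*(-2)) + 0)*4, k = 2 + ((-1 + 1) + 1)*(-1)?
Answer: -161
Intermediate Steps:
k = 1 (k = 2 + (0 + 1)*(-1) = 2 + 1*(-1) = 2 - 1 = 1)
J(X) = -4 (J(X) = ((-3 + 2) + 0)*4 = (-1 + 0)*4 = -1*4 = -4)
r = -165 (r = 33*(1 - 6) = 33*(-5) = -165)
r - J(F(2)) = -165 - 1*(-4) = -165 + 4 = -161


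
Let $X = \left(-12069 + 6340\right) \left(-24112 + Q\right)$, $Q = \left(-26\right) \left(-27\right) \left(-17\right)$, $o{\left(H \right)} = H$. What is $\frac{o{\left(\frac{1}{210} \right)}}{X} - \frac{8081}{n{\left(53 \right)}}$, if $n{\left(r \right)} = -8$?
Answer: $\frac{87611337568337}{86733164280} \approx 1010.1$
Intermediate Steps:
$Q = -11934$ ($Q = 702 \left(-17\right) = -11934$)
$X = 206507534$ ($X = \left(-12069 + 6340\right) \left(-24112 - 11934\right) = \left(-5729\right) \left(-36046\right) = 206507534$)
$\frac{o{\left(\frac{1}{210} \right)}}{X} - \frac{8081}{n{\left(53 \right)}} = \frac{1}{210 \cdot 206507534} - \frac{8081}{-8} = \frac{1}{210} \cdot \frac{1}{206507534} - - \frac{8081}{8} = \frac{1}{43366582140} + \frac{8081}{8} = \frac{87611337568337}{86733164280}$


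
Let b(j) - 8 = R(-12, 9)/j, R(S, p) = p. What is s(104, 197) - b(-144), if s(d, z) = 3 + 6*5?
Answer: 401/16 ≈ 25.063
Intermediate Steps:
s(d, z) = 33 (s(d, z) = 3 + 30 = 33)
b(j) = 8 + 9/j
s(104, 197) - b(-144) = 33 - (8 + 9/(-144)) = 33 - (8 + 9*(-1/144)) = 33 - (8 - 1/16) = 33 - 1*127/16 = 33 - 127/16 = 401/16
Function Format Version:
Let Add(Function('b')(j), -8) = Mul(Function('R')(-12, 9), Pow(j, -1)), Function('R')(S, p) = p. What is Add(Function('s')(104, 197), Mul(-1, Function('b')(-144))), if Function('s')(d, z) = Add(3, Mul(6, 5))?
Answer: Rational(401, 16) ≈ 25.063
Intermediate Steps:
Function('s')(d, z) = 33 (Function('s')(d, z) = Add(3, 30) = 33)
Function('b')(j) = Add(8, Mul(9, Pow(j, -1)))
Add(Function('s')(104, 197), Mul(-1, Function('b')(-144))) = Add(33, Mul(-1, Add(8, Mul(9, Pow(-144, -1))))) = Add(33, Mul(-1, Add(8, Mul(9, Rational(-1, 144))))) = Add(33, Mul(-1, Add(8, Rational(-1, 16)))) = Add(33, Mul(-1, Rational(127, 16))) = Add(33, Rational(-127, 16)) = Rational(401, 16)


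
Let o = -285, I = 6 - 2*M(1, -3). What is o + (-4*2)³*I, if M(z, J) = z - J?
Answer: 739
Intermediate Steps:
I = -2 (I = 6 - 2*(1 - 1*(-3)) = 6 - 2*(1 + 3) = 6 - 2*4 = 6 - 8 = -2)
o + (-4*2)³*I = -285 + (-4*2)³*(-2) = -285 + (-8)³*(-2) = -285 - 512*(-2) = -285 + 1024 = 739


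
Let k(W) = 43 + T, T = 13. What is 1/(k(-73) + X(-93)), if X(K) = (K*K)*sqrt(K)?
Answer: 56/6956886829 - 8649*I*sqrt(93)/6956886829 ≈ 8.0496e-9 - 1.1989e-5*I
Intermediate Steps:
k(W) = 56 (k(W) = 43 + 13 = 56)
X(K) = K**(5/2) (X(K) = K**2*sqrt(K) = K**(5/2))
1/(k(-73) + X(-93)) = 1/(56 + (-93)**(5/2)) = 1/(56 + 8649*I*sqrt(93))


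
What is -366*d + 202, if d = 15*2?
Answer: -10778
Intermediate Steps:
d = 30
-366*d + 202 = -366*30 + 202 = -10980 + 202 = -10778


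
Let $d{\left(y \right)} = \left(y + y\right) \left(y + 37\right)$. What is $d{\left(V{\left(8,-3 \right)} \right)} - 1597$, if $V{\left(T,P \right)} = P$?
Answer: $-1801$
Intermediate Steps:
$d{\left(y \right)} = 2 y \left(37 + y\right)$
$d{\left(V{\left(8,-3 \right)} \right)} - 1597 = 2 \left(-3\right) \left(37 - 3\right) - 1597 = 2 \left(-3\right) 34 - 1597 = -204 - 1597 = -1801$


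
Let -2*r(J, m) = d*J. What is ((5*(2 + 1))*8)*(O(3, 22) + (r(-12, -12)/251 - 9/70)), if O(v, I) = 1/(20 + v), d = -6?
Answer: -1108164/40411 ≈ -27.422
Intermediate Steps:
r(J, m) = 3*J (r(J, m) = -(-3)*J = 3*J)
((5*(2 + 1))*8)*(O(3, 22) + (r(-12, -12)/251 - 9/70)) = ((5*(2 + 1))*8)*(1/(20 + 3) + ((3*(-12))/251 - 9/70)) = ((5*3)*8)*(1/23 + (-36*1/251 - 9*1/70)) = (15*8)*(1/23 + (-36/251 - 9/70)) = 120*(1/23 - 4779/17570) = 120*(-92347/404110) = -1108164/40411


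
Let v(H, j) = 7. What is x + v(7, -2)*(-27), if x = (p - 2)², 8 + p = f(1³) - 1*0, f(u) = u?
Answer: -108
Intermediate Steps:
p = -7 (p = -8 + (1³ - 1*0) = -8 + (1 + 0) = -8 + 1 = -7)
x = 81 (x = (-7 - 2)² = (-9)² = 81)
x + v(7, -2)*(-27) = 81 + 7*(-27) = 81 - 189 = -108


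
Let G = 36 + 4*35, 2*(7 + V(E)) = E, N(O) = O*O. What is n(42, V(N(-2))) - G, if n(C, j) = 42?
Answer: -134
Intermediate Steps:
N(O) = O**2
V(E) = -7 + E/2
G = 176 (G = 36 + 140 = 176)
n(42, V(N(-2))) - G = 42 - 1*176 = 42 - 176 = -134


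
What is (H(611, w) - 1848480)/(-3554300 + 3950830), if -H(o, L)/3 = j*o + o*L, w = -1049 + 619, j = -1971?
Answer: 2552553/396530 ≈ 6.4372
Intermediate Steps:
w = -430
H(o, L) = 5913*o - 3*L*o (H(o, L) = -3*(-1971*o + o*L) = -3*(-1971*o + L*o) = 5913*o - 3*L*o)
(H(611, w) - 1848480)/(-3554300 + 3950830) = (3*611*(1971 - 1*(-430)) - 1848480)/(-3554300 + 3950830) = (3*611*(1971 + 430) - 1848480)/396530 = (3*611*2401 - 1848480)*(1/396530) = (4401033 - 1848480)*(1/396530) = 2552553*(1/396530) = 2552553/396530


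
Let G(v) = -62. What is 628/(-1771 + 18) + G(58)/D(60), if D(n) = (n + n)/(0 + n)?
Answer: -54971/1753 ≈ -31.358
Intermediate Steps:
D(n) = 2 (D(n) = (2*n)/n = 2)
628/(-1771 + 18) + G(58)/D(60) = 628/(-1771 + 18) - 62/2 = 628/(-1753) - 62*½ = 628*(-1/1753) - 31 = -628/1753 - 31 = -54971/1753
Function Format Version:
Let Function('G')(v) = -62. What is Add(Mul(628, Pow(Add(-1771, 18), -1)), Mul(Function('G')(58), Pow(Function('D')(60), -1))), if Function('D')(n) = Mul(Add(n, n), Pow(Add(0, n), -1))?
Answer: Rational(-54971, 1753) ≈ -31.358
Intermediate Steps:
Function('D')(n) = 2 (Function('D')(n) = Mul(Mul(2, n), Pow(n, -1)) = 2)
Add(Mul(628, Pow(Add(-1771, 18), -1)), Mul(Function('G')(58), Pow(Function('D')(60), -1))) = Add(Mul(628, Pow(Add(-1771, 18), -1)), Mul(-62, Pow(2, -1))) = Add(Mul(628, Pow(-1753, -1)), Mul(-62, Rational(1, 2))) = Add(Mul(628, Rational(-1, 1753)), -31) = Add(Rational(-628, 1753), -31) = Rational(-54971, 1753)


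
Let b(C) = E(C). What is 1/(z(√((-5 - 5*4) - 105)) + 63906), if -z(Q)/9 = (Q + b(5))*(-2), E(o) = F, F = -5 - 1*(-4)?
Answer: 2662/170071611 - I*√130/226762148 ≈ 1.5652e-5 - 5.0281e-8*I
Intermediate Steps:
F = -1 (F = -5 + 4 = -1)
E(o) = -1
b(C) = -1
z(Q) = -18 + 18*Q (z(Q) = -9*(Q - 1)*(-2) = -9*(-1 + Q)*(-2) = -9*(2 - 2*Q) = -18 + 18*Q)
1/(z(√((-5 - 5*4) - 105)) + 63906) = 1/((-18 + 18*√((-5 - 5*4) - 105)) + 63906) = 1/((-18 + 18*√((-5 - 20) - 105)) + 63906) = 1/((-18 + 18*√(-25 - 105)) + 63906) = 1/((-18 + 18*√(-130)) + 63906) = 1/((-18 + 18*(I*√130)) + 63906) = 1/((-18 + 18*I*√130) + 63906) = 1/(63888 + 18*I*√130)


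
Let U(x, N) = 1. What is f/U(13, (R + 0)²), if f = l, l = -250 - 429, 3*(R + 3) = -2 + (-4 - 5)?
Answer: -679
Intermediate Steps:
R = -20/3 (R = -3 + (-2 + (-4 - 5))/3 = -3 + (-2 - 9)/3 = -3 + (⅓)*(-11) = -3 - 11/3 = -20/3 ≈ -6.6667)
l = -679
f = -679
f/U(13, (R + 0)²) = -679/1 = -679*1 = -679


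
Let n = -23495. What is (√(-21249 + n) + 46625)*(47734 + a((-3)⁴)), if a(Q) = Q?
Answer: 2229374375 + 95630*I*√11186 ≈ 2.2294e+9 + 1.0114e+7*I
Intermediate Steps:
(√(-21249 + n) + 46625)*(47734 + a((-3)⁴)) = (√(-21249 - 23495) + 46625)*(47734 + (-3)⁴) = (√(-44744) + 46625)*(47734 + 81) = (2*I*√11186 + 46625)*47815 = (46625 + 2*I*√11186)*47815 = 2229374375 + 95630*I*√11186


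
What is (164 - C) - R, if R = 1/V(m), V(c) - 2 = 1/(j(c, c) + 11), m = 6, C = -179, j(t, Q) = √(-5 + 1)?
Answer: 186674/545 - 2*I/545 ≈ 342.52 - 0.0036697*I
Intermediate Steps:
j(t, Q) = 2*I (j(t, Q) = √(-4) = 2*I)
V(c) = 2 + (11 - 2*I)/125 (V(c) = 2 + 1/(2*I + 11) = 2 + 1/(11 + 2*I) = 2 + (11 - 2*I)/125)
R = 25*(261/125 + 2*I/125)/109 (R = 1/(261/125 - 2*I/125) = 25*(261/125 + 2*I/125)/109 ≈ 0.4789 + 0.0036697*I)
(164 - C) - R = (164 - 1*(-179)) - (261/545 + 2*I/545) = (164 + 179) + (-261/545 - 2*I/545) = 343 + (-261/545 - 2*I/545) = 186674/545 - 2*I/545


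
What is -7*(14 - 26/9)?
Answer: -700/9 ≈ -77.778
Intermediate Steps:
-7*(14 - 26/9) = -7*100/9 = -700/9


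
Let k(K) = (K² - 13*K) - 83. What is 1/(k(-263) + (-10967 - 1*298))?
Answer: 1/61240 ≈ 1.6329e-5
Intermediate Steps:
k(K) = -83 + K² - 13*K
1/(k(-263) + (-10967 - 1*298)) = 1/((-83 + (-263)² - 13*(-263)) + (-10967 - 1*298)) = 1/((-83 + 69169 + 3419) + (-10967 - 298)) = 1/(72505 - 11265) = 1/61240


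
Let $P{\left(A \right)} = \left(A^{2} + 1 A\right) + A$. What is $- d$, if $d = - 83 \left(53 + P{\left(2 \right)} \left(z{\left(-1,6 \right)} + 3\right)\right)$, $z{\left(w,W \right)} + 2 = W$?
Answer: $9047$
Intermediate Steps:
$z{\left(w,W \right)} = -2 + W$
$P{\left(A \right)} = A^{2} + 2 A$ ($P{\left(A \right)} = \left(A^{2} + A\right) + A = \left(A + A^{2}\right) + A = A^{2} + 2 A$)
$d = -9047$ ($d = - 83 \left(53 + 2 \left(2 + 2\right) \left(\left(-2 + 6\right) + 3\right)\right) = - 83 \left(53 + 2 \cdot 4 \left(4 + 3\right)\right) = - 83 \left(53 + 8 \cdot 7\right) = - 83 \left(53 + 56\right) = \left(-83\right) 109 = -9047$)
$- d = \left(-1\right) \left(-9047\right) = 9047$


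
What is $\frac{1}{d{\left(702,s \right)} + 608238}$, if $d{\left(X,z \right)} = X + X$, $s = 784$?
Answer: $\frac{1}{609642} \approx 1.6403 \cdot 10^{-6}$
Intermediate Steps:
$d{\left(X,z \right)} = 2 X$
$\frac{1}{d{\left(702,s \right)} + 608238} = \frac{1}{2 \cdot 702 + 608238} = \frac{1}{1404 + 608238} = \frac{1}{609642}$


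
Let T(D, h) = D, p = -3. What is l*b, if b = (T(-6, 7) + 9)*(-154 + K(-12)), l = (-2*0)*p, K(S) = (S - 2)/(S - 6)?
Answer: 0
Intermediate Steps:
K(S) = (-2 + S)/(-6 + S)
l = 0 (l = -2*0*(-3) = 0*(-3) = 0)
b = -1379/3 (b = (-6 + 9)*(-154 + (-2 - 12)/(-6 - 12)) = 3*(-154 - 14/(-18)) = 3*(-154 - 1/18*(-14)) = 3*(-154 + 7/9) = 3*(-1379/9) = -1379/3 ≈ -459.67)
l*b = 0*(-1379/3) = 0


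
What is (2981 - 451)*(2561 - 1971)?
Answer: 1492700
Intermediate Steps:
(2981 - 451)*(2561 - 1971) = 2530*590 = 1492700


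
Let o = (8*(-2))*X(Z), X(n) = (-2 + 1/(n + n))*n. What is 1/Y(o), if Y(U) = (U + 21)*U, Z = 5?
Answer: 1/26296 ≈ 3.8029e-5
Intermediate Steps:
X(n) = n*(-2 + 1/(2*n)) (X(n) = (-2 + 1/(2*n))*n = n*(-2 + 1/(2*n)))
o = 152 (o = (8*(-2))*(½ - 2*5) = -16*(½ - 10) = -16*(-19/2) = 152)
Y(U) = U*(21 + U) (Y(U) = (21 + U)*U = U*(21 + U))
1/Y(o) = 1/(152*(21 + 152)) = 1/(152*173) = 1/26296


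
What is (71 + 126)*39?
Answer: 7683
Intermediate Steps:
(71 + 126)*39 = 197*39 = 7683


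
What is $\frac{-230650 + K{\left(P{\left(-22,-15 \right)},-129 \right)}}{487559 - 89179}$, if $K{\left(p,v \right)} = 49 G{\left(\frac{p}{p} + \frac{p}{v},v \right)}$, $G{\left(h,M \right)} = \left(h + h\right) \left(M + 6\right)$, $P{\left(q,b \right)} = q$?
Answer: $- \frac{2631167}{4282585} \approx -0.61439$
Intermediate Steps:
$G{\left(h,M \right)} = 2 h \left(6 + M\right)$
$K{\left(p,v \right)} = 98 \left(1 + \frac{p}{v}\right) \left(6 + v\right)$ ($K{\left(p,v \right)} = 49 \cdot 2 \left(\frac{p}{p} + \frac{p}{v}\right) \left(6 + v\right) = 49 \cdot 2 \left(1 + \frac{p}{v}\right) \left(6 + v\right) = 98 \left(1 + \frac{p}{v}\right) \left(6 + v\right)$)
$\frac{-230650 + K{\left(P{\left(-22,-15 \right)},-129 \right)}}{487559 - 89179} = \frac{-230650 + \frac{98 \left(6 - 129\right) \left(-22 - 129\right)}{-129}}{487559 - 89179} = \frac{-230650 + 98 \left(- \frac{1}{129}\right) \left(-123\right) \left(-151\right)}{398380} = \left(-230650 - \frac{606718}{43}\right) \frac{1}{398380} = \left(- \frac{10524668}{43}\right) \frac{1}{398380} = - \frac{2631167}{4282585}$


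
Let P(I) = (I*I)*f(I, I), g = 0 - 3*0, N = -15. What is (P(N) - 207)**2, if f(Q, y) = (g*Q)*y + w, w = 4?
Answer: 480249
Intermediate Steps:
g = 0 (g = 0 + 0 = 0)
f(Q, y) = 4 (f(Q, y) = (0*Q)*y + 4 = 0*y + 4 = 0 + 4 = 4)
P(I) = 4*I**2 (P(I) = (I*I)*4 = I**2*4 = 4*I**2)
(P(N) - 207)**2 = (4*(-15)**2 - 207)**2 = (4*225 - 207)**2 = (900 - 207)**2 = 693**2 = 480249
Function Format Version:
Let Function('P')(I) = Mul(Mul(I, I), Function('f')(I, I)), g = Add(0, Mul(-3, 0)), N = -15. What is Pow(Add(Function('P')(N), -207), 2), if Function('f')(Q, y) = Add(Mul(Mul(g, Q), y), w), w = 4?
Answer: 480249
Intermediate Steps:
g = 0 (g = Add(0, 0) = 0)
Function('f')(Q, y) = 4 (Function('f')(Q, y) = Add(Mul(Mul(0, Q), y), 4) = Add(Mul(0, y), 4) = Add(0, 4) = 4)
Function('P')(I) = Mul(4, Pow(I, 2)) (Function('P')(I) = Mul(Mul(I, I), 4) = Mul(Pow(I, 2), 4) = Mul(4, Pow(I, 2)))
Pow(Add(Function('P')(N), -207), 2) = Pow(Add(Mul(4, Pow(-15, 2)), -207), 2) = Pow(Add(Mul(4, 225), -207), 2) = Pow(Add(900, -207), 2) = Pow(693, 2) = 480249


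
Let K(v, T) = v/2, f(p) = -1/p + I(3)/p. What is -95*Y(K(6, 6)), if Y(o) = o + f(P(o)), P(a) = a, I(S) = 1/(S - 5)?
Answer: -475/2 ≈ -237.50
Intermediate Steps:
I(S) = 1/(-5 + S)
f(p) = -3/(2*p) (f(p) = -1/p + 1/((-5 + 3)*p) = -1/p + 1/((-2)*p) = -1/p - 1/(2*p) = -3/(2*p))
K(v, T) = v/2 (K(v, T) = v*(½) = v/2)
Y(o) = o - 3/(2*o)
-95*Y(K(6, 6)) = -95*((½)*6 - 3/(2*((½)*6))) = -95*(3 - 3/2/3) = -95*(3 - 3/2*⅓) = -95*(3 - ½) = -95*5/2 = -475/2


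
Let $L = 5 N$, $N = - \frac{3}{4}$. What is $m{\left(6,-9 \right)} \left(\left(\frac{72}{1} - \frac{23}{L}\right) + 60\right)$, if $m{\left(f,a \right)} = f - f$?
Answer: $0$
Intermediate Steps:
$N = - \frac{3}{4}$ ($N = \left(-3\right) \frac{1}{4} = - \frac{3}{4} \approx -0.75$)
$m{\left(f,a \right)} = 0$
$L = - \frac{15}{4}$ ($L = 5 \left(- \frac{3}{4}\right) = - \frac{15}{4} \approx -3.75$)
$m{\left(6,-9 \right)} \left(\left(\frac{72}{1} - \frac{23}{L}\right) + 60\right) = 0 \left(\left(\frac{72}{1} - \frac{23}{- \frac{15}{4}}\right) + 60\right) = 0 \left(\left(72 \cdot 1 - - \frac{92}{15}\right) + 60\right) = 0 \left(\left(72 + \frac{92}{15}\right) + 60\right) = 0 \left(\frac{1172}{15} + 60\right) = 0 \cdot \frac{2072}{15} = 0$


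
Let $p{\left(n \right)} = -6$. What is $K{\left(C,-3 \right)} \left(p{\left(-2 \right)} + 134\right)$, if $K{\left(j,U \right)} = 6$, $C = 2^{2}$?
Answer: $768$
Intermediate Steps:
$C = 4$
$K{\left(C,-3 \right)} \left(p{\left(-2 \right)} + 134\right) = 6 \left(-6 + 134\right) = 6 \cdot 128 = 768$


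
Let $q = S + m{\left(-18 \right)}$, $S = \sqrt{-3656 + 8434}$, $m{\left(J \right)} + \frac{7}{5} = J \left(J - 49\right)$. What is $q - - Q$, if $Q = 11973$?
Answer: $\frac{65888}{5} + \sqrt{4778} \approx 13247.0$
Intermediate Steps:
$m{\left(J \right)} = - \frac{7}{5} + J \left(-49 + J\right)$ ($m{\left(J \right)} = - \frac{7}{5} + J \left(J - 49\right) = - \frac{7}{5} + J \left(-49 + J\right)$)
$S = \sqrt{4778} \approx 69.123$
$q = \frac{6023}{5} + \sqrt{4778}$ ($q = \sqrt{4778} - \left(- \frac{4403}{5} - 324\right) = \sqrt{4778} + \left(- \frac{7}{5} + 324 + 882\right) = \sqrt{4778} + \frac{6023}{5} = \frac{6023}{5} + \sqrt{4778} \approx 1273.7$)
$q - - Q = \left(\frac{6023}{5} + \sqrt{4778}\right) - \left(-1\right) 11973 = \left(\frac{6023}{5} + \sqrt{4778}\right) - -11973 = \left(\frac{6023}{5} + \sqrt{4778}\right) + 11973 = \frac{65888}{5} + \sqrt{4778}$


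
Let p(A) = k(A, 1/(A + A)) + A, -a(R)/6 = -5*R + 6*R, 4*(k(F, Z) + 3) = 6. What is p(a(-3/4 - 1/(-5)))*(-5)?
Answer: -9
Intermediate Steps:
k(F, Z) = -3/2 (k(F, Z) = -3 + (¼)*6 = -3 + 3/2 = -3/2)
a(R) = -6*R (a(R) = -6*(-5*R + 6*R) = -6*R)
p(A) = -3/2 + A
p(a(-3/4 - 1/(-5)))*(-5) = (-3/2 - 6*(-3/4 - 1/(-5)))*(-5) = (-3/2 - 6*(-3*¼ - 1*(-⅕)))*(-5) = (-3/2 - 6*(-¾ + ⅕))*(-5) = (-3/2 - 6*(-11/20))*(-5) = (-3/2 + 33/10)*(-5) = (9/5)*(-5) = -9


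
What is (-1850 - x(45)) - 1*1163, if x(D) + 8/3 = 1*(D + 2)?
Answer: -9172/3 ≈ -3057.3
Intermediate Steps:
x(D) = -⅔ + D (x(D) = -8/3 + 1*(D + 2) = -8/3 + 1*(2 + D) = -8/3 + (2 + D) = -⅔ + D)
(-1850 - x(45)) - 1*1163 = (-1850 - (-⅔ + 45)) - 1*1163 = (-1850 - 1*133/3) - 1163 = (-1850 - 133/3) - 1163 = -5683/3 - 1163 = -9172/3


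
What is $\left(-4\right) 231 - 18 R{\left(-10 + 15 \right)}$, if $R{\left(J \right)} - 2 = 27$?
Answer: $-1446$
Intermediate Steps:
$R{\left(J \right)} = 29$ ($R{\left(J \right)} = 2 + 27 = 29$)
$\left(-4\right) 231 - 18 R{\left(-10 + 15 \right)} = \left(-4\right) 231 - 18 \cdot 29 = -924 - 522 = -1446$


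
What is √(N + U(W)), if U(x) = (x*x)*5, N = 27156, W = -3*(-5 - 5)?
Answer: 2*√7914 ≈ 177.92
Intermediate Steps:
W = 30 (W = -3*(-10) = 30)
U(x) = 5*x² (U(x) = x²*5 = 5*x²)
√(N + U(W)) = √(27156 + 5*30²) = √(27156 + 5*900) = √(27156 + 4500) = √31656 = 2*√7914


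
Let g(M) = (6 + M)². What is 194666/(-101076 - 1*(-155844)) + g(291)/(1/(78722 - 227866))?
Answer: -360259607243531/27384 ≈ -1.3156e+10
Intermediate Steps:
194666/(-101076 - 1*(-155844)) + g(291)/(1/(78722 - 227866)) = 194666/(-101076 - 1*(-155844)) + (6 + 291)²/(1/(78722 - 227866)) = 194666/(-101076 + 155844) + 297²/(1/(-149144)) = 194666/54768 + 88209/(-1/149144) = 194666*(1/54768) + 88209*(-149144) = 97333/27384 - 13155843096 = -360259607243531/27384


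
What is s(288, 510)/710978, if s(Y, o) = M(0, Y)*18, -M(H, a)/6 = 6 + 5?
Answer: -594/355489 ≈ -0.0016709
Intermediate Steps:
M(H, a) = -66 (M(H, a) = -6*(6 + 5) = -6*11 = -66)
s(Y, o) = -1188 (s(Y, o) = -66*18 = -1188)
s(288, 510)/710978 = -1188/710978 = -1188*1/710978 = -594/355489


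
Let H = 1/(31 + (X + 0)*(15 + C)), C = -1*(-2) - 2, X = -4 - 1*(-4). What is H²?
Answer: 1/961 ≈ 0.0010406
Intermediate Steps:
X = 0 (X = -4 + 4 = 0)
C = 0 (C = 2 - 2 = 0)
H = 1/31 (H = 1/(31 + (0 + 0)*(15 + 0)) = 1/(31 + 0*15) = 1/(31 + 0) = 1/31 ≈ 0.032258)
H² = (1/31)² = 1/961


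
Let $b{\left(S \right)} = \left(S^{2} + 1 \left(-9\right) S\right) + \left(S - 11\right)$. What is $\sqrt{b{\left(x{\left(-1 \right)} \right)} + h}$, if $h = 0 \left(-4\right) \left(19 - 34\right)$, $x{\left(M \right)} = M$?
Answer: $i \sqrt{2} \approx 1.4142 i$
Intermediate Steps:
$b{\left(S \right)} = -11 + S^{2} - 8 S$ ($b{\left(S \right)} = \left(S^{2} - 9 S\right) + \left(S - 11\right) = \left(S^{2} - 9 S\right) + \left(-11 + S\right) = -11 + S^{2} - 8 S$)
$h = 0$ ($h = 0 \left(-15\right) = 0$)
$\sqrt{b{\left(x{\left(-1 \right)} \right)} + h} = \sqrt{\left(-11 + \left(-1\right)^{2} - -8\right) + 0} = \sqrt{\left(-11 + 1 + 8\right) + 0} = \sqrt{-2 + 0} = \sqrt{-2} = i \sqrt{2}$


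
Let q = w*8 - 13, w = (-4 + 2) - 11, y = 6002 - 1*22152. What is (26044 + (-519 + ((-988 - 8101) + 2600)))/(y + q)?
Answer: -19036/16267 ≈ -1.1702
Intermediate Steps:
y = -16150 (y = 6002 - 22152 = -16150)
w = -13 (w = -2 - 11 = -13)
q = -117 (q = -13*8 - 13 = -104 - 13 = -117)
(26044 + (-519 + ((-988 - 8101) + 2600)))/(y + q) = (26044 + (-519 + ((-988 - 8101) + 2600)))/(-16150 - 117) = (26044 + (-519 + (-9089 + 2600)))/(-16267) = (26044 + (-519 - 6489))*(-1/16267) = (26044 - 7008)*(-1/16267) = 19036*(-1/16267) = -19036/16267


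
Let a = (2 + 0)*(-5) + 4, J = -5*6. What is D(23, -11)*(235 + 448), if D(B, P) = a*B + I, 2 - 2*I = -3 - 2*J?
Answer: -226073/2 ≈ -1.1304e+5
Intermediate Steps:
J = -30
I = -55/2 (I = 1 - (-3 - 2*(-30))/2 = 1 - (-3 + 60)/2 = 1 - ½*57 = 1 - 57/2 = -55/2 ≈ -27.500)
a = -6 (a = 2*(-5) + 4 = -10 + 4 = -6)
D(B, P) = -55/2 - 6*B (D(B, P) = -6*B - 55/2 = -55/2 - 6*B)
D(23, -11)*(235 + 448) = (-55/2 - 6*23)*(235 + 448) = (-55/2 - 138)*683 = -331/2*683 = -226073/2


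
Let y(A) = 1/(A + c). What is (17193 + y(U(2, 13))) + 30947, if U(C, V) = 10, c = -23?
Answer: 625819/13 ≈ 48140.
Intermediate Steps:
y(A) = 1/(-23 + A) (y(A) = 1/(A - 23) = 1/(-23 + A))
(17193 + y(U(2, 13))) + 30947 = (17193 + 1/(-23 + 10)) + 30947 = (17193 + 1/(-13)) + 30947 = (17193 - 1/13) + 30947 = 223508/13 + 30947 = 625819/13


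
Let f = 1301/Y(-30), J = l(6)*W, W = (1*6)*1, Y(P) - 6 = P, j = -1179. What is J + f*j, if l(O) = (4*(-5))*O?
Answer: 505533/8 ≈ 63192.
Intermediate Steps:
Y(P) = 6 + P
W = 6 (W = 6*1 = 6)
l(O) = -20*O
J = -720 (J = -20*6*6 = -120*6 = -720)
f = -1301/24 (f = 1301/(6 - 30) = 1301/(-24) = 1301*(-1/24) = -1301/24 ≈ -54.208)
J + f*j = -720 - 1301/24*(-1179) = -720 + 511293/8 = 505533/8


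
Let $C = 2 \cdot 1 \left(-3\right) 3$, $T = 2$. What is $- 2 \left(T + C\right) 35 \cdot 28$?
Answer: $31360$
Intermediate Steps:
$C = -18$ ($C = 2 \left(-3\right) 3 = \left(-6\right) 3 = -18$)
$- 2 \left(T + C\right) 35 \cdot 28 = - 2 \left(2 - 18\right) 35 \cdot 28 = \left(-2\right) \left(-16\right) 35 \cdot 28 = 32 \cdot 35 \cdot 28 = 1120 \cdot 28 = 31360$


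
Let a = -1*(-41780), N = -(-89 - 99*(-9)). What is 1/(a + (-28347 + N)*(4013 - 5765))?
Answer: 1/51110828 ≈ 1.9565e-8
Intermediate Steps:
N = -802 (N = -(-89 + 891) = -1*802 = -802)
a = 41780
1/(a + (-28347 + N)*(4013 - 5765)) = 1/(41780 + (-28347 - 802)*(4013 - 5765)) = 1/(41780 - 29149*(-1752)) = 1/(41780 + 51069048) = 1/51110828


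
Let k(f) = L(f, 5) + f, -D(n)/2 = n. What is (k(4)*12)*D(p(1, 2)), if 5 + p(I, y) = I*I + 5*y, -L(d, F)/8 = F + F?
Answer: 10944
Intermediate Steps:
L(d, F) = -16*F (L(d, F) = -8*(F + F) = -16*F)
p(I, y) = -5 + I**2 + 5*y (p(I, y) = -5 + (I*I + 5*y) = -5 + (I**2 + 5*y) = -5 + I**2 + 5*y)
D(n) = -2*n
k(f) = -80 + f (k(f) = -16*5 + f = -80 + f)
(k(4)*12)*D(p(1, 2)) = ((-80 + 4)*12)*(-2*(-5 + 1**2 + 5*2)) = (-76*12)*(-2*(-5 + 1 + 10)) = -(-1824)*6 = -912*(-12) = 10944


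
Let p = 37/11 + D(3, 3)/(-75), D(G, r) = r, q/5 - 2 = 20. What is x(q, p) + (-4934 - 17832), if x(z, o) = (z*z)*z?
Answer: 1308234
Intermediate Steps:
q = 110 (q = 10 + 5*20 = 10 + 100 = 110)
p = 914/275 (p = 37/11 + 3/(-75) = 37*(1/11) + 3*(-1/75) = 37/11 - 1/25 = 914/275 ≈ 3.3236)
x(z, o) = z³ (x(z, o) = z²*z = z³)
x(q, p) + (-4934 - 17832) = 110³ + (-4934 - 17832) = 1331000 - 22766 = 1308234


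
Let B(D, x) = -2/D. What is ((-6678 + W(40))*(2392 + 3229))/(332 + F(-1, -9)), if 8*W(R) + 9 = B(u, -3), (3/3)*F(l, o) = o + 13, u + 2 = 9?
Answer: -300348499/2688 ≈ -1.1174e+5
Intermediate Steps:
u = 7 (u = -2 + 9 = 7)
F(l, o) = 13 + o (F(l, o) = o + 13 = 13 + o)
W(R) = -65/56 (W(R) = -9/8 + (-2/7)/8 = -9/8 + (-2*⅐)/8 = -9/8 + (⅛)*(-2/7) = -9/8 - 1/28 = -65/56)
((-6678 + W(40))*(2392 + 3229))/(332 + F(-1, -9)) = ((-6678 - 65/56)*(2392 + 3229))/(332 + (13 - 9)) = (-374033/56*5621)/(332 + 4) = -300348499/8/336 = -300348499/8*1/336 = -300348499/2688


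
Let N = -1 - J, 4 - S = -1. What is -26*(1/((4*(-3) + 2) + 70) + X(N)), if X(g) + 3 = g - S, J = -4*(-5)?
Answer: 22607/30 ≈ 753.57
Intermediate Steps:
S = 5 (S = 4 - 1*(-1) = 4 + 1 = 5)
J = 20
N = -21 (N = -1 - 1*20 = -1 - 20 = -21)
X(g) = -8 + g (X(g) = -3 + (g - 1*5) = -3 + (g - 5) = -3 + (-5 + g) = -8 + g)
-26*(1/((4*(-3) + 2) + 70) + X(N)) = -26*(1/((4*(-3) + 2) + 70) + (-8 - 21)) = -26*(1/((-12 + 2) + 70) - 29) = -26*(1/(-10 + 70) - 29) = -26*(1/60 - 29) = -26*(-1739/60) = 22607/30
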